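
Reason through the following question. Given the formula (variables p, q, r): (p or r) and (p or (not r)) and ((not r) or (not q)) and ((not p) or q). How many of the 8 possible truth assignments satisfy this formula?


Evaluate all 8 assignments for p, q, r:
p=0, q=0, r=0: 0
p=0, q=0, r=1: 0
p=0, q=1, r=0: 0
p=0, q=1, r=1: 0
p=1, q=0, r=0: 0
p=1, q=0, r=1: 0
p=1, q=1, r=0: 1
p=1, q=1, r=1: 0
Satisfying count = 1

1


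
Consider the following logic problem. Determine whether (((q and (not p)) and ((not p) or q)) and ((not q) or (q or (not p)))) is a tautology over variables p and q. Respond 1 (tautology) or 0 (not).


Check all 4 assignments:
p=0, q=0: 0
p=0, q=1: 1
p=1, q=0: 0
p=1, q=1: 0
Satisfying count = 1/4.
Tautology iff count = 4: no.

0


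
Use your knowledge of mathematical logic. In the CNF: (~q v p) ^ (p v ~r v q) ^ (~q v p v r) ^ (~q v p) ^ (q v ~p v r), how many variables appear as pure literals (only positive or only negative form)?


Check each variable for pure literal status:
p: mixed (not pure)
q: mixed (not pure)
r: mixed (not pure)
Pure literal count = 0

0


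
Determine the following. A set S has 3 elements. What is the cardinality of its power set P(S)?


The power set of a set with n elements has 2^n elements.
|P(S)| = 2^3 = 8

8


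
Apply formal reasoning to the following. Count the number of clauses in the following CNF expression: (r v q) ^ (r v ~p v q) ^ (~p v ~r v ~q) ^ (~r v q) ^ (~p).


A CNF formula is a conjunction of clauses.
Clauses are separated by ^.
Counting the conjuncts: 5 clauses.

5


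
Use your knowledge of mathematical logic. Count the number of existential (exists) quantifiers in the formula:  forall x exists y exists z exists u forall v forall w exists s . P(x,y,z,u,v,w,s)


Quantifier prefix: forall x exists y exists z exists u forall v forall w exists s
Mark each quantifier type:
  U E E E U U E
Universal count = 3, Existential count = 4
Asked for existential (exists) quantifiers: 4

4


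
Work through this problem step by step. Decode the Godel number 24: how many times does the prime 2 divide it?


Factorize 24 by dividing by 2 repeatedly.
Division steps: 2 divides 24 exactly 3 time(s).
Exponent of 2 = 3

3


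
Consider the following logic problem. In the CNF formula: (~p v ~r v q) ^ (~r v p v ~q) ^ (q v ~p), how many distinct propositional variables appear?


Identify each variable that appears in the formula.
Variables found: p, q, r
Count = 3

3


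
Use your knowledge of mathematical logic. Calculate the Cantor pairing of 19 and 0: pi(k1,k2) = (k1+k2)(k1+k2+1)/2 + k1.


k1 + k2 = 19
(k1+k2)(k1+k2+1)/2 = 19 * 20 / 2 = 190
pi = 190 + 19 = 209

209


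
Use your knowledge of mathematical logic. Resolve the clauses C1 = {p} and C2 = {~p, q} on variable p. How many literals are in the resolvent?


Remove p from C1 and ~p from C2.
C1 remainder: {}
C2 remainder: {q}
Union (resolvent): {q}
Resolvent has 1 literal(s).

1


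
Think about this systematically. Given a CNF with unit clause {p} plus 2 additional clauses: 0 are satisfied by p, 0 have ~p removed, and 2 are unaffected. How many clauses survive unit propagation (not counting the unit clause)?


Satisfied (removed): 0
Shortened (remain): 0
Unchanged (remain): 2
Remaining = 0 + 2 = 2

2


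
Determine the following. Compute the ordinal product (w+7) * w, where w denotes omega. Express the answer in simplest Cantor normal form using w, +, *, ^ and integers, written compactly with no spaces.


Compute (w+7) * w.
Ordinal * is associative and left-distributive over +, but NOT commutative; for finite n>1, n*w = w but w*n stays w*n.
(w+7) * w = sup{(w+7)*k : k<w} = sup{w*k+7} = w^2 (the +7 tail is absorbed in the limit).
Result = w^2

w^2


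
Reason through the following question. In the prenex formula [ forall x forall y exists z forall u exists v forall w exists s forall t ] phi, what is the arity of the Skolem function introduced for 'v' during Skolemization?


Quantifier prefix: forall x forall y exists z forall u exists v forall w exists s forall t
'v' is existentially quantified at position 5.
Universal variables preceding it: x, y, u
Skolem function arity = 3

3


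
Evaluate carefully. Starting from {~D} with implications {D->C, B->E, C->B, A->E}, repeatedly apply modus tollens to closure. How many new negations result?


Initial negated facts: {~D}
Apply modus tollens to closure:
  (no implication fires)
Final negated: {~D}
New negations: {(none)}
Count = 0

0


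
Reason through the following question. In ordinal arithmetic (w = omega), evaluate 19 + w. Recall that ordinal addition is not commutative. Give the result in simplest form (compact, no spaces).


Compute 19 + w.
Ordinal + is associative but NOT commutative; for finite n>0, n + w = w but w + n stays w+n.
Any finite left addend is absorbed by w on the right: 19 + w = w.
Result = w

w


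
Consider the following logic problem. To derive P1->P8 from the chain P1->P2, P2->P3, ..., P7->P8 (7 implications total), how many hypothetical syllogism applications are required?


With 7 implications in a chain connecting 8 propositions:
P1->P2, P2->P3, ..., P7->P8
Steps needed = (number of implications) - 1 = 7 - 1 = 6

6


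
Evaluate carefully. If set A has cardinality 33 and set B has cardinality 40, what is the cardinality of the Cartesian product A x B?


The Cartesian product A x B contains all ordered pairs (a, b).
|A x B| = |A| * |B| = 33 * 40 = 1320

1320


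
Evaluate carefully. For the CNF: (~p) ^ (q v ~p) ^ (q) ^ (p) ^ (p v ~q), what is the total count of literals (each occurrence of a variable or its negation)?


Counting literals in each clause:
Clause 1: 1 literal(s)
Clause 2: 2 literal(s)
Clause 3: 1 literal(s)
Clause 4: 1 literal(s)
Clause 5: 2 literal(s)
Total = 7

7


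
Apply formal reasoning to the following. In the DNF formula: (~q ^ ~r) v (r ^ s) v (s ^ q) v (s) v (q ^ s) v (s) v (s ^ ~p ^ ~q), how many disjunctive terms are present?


A DNF formula is a disjunction of terms (conjunctions).
Terms are separated by v.
Counting the disjuncts: 7 terms.

7


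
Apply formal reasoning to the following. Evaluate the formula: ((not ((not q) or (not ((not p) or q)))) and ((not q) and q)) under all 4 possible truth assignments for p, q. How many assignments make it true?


Check all 4 assignments:
p=0, q=0: 0
p=0, q=1: 0
p=1, q=0: 0
p=1, q=1: 0
Count of True = 0

0


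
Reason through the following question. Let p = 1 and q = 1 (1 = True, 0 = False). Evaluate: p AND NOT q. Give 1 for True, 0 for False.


p = 1, q = 1
Operation: p AND NOT q
Evaluate: 1 AND NOT 1 = 0

0


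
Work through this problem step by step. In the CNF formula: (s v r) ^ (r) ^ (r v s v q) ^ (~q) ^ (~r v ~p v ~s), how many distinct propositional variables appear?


Identify each variable that appears in the formula.
Variables found: p, q, r, s
Count = 4

4


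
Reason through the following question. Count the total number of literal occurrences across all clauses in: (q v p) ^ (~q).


Counting literals in each clause:
Clause 1: 2 literal(s)
Clause 2: 1 literal(s)
Total = 3

3


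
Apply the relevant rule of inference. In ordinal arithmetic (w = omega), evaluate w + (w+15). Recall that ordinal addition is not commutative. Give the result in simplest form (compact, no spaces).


Compute w + (w+15).
Ordinal + is associative but NOT commutative; for finite n>0, n + w = w but w + n stays w+n.
w + (w+15) = (w+w) + 15 = w*2+15.
Result = w*2+15

w*2+15


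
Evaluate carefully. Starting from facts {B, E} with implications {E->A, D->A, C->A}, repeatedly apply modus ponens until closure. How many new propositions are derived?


Initial facts: {B, E}
Apply modus ponens to closure:
  E and E->A  =>  A
Final known: {A, B, E}
New propositions: {A}
Count = 1

1


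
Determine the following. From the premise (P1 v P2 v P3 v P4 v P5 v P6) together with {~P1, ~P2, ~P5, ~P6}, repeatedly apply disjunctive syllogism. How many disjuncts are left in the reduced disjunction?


Original disjuncts (6): P1, P2, P3, P4, P5, P6
Negated (eliminate): ~P1, ~P2, ~P5, ~P6
Remaining disjuncts: P3, P4
Count = 6 - 4 = 2

2


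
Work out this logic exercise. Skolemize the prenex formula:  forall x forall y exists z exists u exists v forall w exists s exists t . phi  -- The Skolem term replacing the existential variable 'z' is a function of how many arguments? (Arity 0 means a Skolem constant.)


Quantifier prefix: forall x forall y exists z exists u exists v forall w exists s exists t
'z' is existentially quantified at position 3.
Universal variables preceding it: x, y
Skolem function arity = 2

2


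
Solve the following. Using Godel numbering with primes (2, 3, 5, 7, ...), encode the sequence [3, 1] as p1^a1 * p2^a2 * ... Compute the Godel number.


Encode each element as an exponent of the corresponding prime:
  2^3 = 8
  3^1 = 3
Product = 8 * 3 = 24

24


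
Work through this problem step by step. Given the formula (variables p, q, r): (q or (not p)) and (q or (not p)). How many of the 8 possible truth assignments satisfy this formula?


Evaluate all 8 assignments for p, q, r:
p=0, q=0, r=0: 1
p=0, q=0, r=1: 1
p=0, q=1, r=0: 1
p=0, q=1, r=1: 1
p=1, q=0, r=0: 0
p=1, q=0, r=1: 0
p=1, q=1, r=0: 1
p=1, q=1, r=1: 1
Satisfying count = 6

6


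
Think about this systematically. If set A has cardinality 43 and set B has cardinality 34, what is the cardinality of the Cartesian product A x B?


The Cartesian product A x B contains all ordered pairs (a, b).
|A x B| = |A| * |B| = 43 * 34 = 1462

1462


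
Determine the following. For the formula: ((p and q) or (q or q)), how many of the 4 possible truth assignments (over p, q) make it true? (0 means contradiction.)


Check all 4 assignments:
p=0, q=0: 0
p=0, q=1: 1
p=1, q=0: 0
p=1, q=1: 1
Count of True = 2

2


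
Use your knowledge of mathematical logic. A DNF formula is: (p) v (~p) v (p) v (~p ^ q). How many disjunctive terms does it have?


A DNF formula is a disjunction of terms (conjunctions).
Terms are separated by v.
Counting the disjuncts: 4 terms.

4


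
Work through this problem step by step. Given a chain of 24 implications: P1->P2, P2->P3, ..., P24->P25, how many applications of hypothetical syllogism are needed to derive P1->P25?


With 24 implications in a chain connecting 25 propositions:
P1->P2, P2->P3, ..., P24->P25
Steps needed = (number of implications) - 1 = 24 - 1 = 23

23


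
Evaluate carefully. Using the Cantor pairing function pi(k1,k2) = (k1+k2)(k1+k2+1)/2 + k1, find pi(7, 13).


k1 + k2 = 20
(k1+k2)(k1+k2+1)/2 = 20 * 21 / 2 = 210
pi = 210 + 7 = 217

217


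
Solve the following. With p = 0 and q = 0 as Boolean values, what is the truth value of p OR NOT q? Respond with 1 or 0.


p = 0, q = 0
Operation: p OR NOT q
Evaluate: 0 OR NOT 0 = 1

1


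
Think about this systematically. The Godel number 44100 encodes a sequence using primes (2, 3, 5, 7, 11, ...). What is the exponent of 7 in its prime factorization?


Factorize 44100 by dividing by 7 repeatedly.
Division steps: 7 divides 44100 exactly 2 time(s).
Exponent of 7 = 2

2


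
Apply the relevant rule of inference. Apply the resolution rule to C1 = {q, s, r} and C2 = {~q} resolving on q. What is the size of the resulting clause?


Remove q from C1 and ~q from C2.
C1 remainder: {s, r}
C2 remainder: {}
Union (resolvent): {r, s}
Resolvent has 2 literal(s).

2


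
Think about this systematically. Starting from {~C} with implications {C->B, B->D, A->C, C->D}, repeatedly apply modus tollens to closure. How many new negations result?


Initial negated facts: {~C}
Apply modus tollens to closure:
  ~C and A->C  =>  ~A
Final negated: {~A, ~C}
New negations: {~A}
Count = 1

1


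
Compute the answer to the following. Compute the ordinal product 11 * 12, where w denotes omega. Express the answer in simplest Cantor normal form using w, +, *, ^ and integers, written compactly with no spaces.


Compute 11 * 12.
Ordinal * is associative and left-distributive over +, but NOT commutative; for finite n>1, n*w = w but w*n stays w*n.
Both finite; ordinal * agrees with natural *: 11 * 12 = 132.
Result = 132

132


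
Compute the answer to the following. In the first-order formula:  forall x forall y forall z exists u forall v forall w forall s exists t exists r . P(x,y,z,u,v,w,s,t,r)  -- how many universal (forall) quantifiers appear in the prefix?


Quantifier prefix: forall x forall y forall z exists u forall v forall w forall s exists t exists r
Mark each quantifier type:
  U U U E U U U E E
Universal count = 6, Existential count = 3
Asked for universal (forall) quantifiers: 6

6


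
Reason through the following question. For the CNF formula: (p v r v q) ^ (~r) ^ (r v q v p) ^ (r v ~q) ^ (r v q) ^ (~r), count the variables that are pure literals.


Check each variable for pure literal status:
p: pure positive
q: mixed (not pure)
r: mixed (not pure)
Pure literal count = 1

1


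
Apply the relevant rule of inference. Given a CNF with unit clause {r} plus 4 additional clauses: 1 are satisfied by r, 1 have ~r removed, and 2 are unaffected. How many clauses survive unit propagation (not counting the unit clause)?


Satisfied (removed): 1
Shortened (remain): 1
Unchanged (remain): 2
Remaining = 1 + 2 = 3

3


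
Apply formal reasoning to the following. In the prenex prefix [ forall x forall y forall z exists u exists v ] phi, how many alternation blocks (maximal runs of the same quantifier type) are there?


Quantifier-type sequence: A A A E E  (A=forall, E=exists)
Group into maximal same-type runs:
  Ax3 | Ex2
Number of blocks = 2

2


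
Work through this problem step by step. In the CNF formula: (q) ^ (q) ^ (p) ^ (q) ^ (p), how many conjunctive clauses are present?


A CNF formula is a conjunction of clauses.
Clauses are separated by ^.
Counting the conjuncts: 5 clauses.

5


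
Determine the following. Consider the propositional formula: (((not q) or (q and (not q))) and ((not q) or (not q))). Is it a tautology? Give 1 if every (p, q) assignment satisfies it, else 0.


Check all 4 assignments:
p=0, q=0: 1
p=0, q=1: 0
p=1, q=0: 1
p=1, q=1: 0
Satisfying count = 2/4.
Tautology iff count = 4: no.

0


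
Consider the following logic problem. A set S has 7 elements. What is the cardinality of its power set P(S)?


The power set of a set with n elements has 2^n elements.
|P(S)| = 2^7 = 128

128


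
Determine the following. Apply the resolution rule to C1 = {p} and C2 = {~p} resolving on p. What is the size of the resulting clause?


Remove p from C1 and ~p from C2.
C1 remainder: {}
C2 remainder: {}
Union (resolvent): {} (empty clause)
Resolvent has 0 literal(s).

0


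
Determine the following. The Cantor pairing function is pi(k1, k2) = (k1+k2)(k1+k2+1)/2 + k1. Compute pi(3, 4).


k1 + k2 = 7
(k1+k2)(k1+k2+1)/2 = 7 * 8 / 2 = 28
pi = 28 + 3 = 31

31


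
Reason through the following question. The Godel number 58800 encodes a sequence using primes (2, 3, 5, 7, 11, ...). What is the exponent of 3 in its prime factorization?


Factorize 58800 by dividing by 3 repeatedly.
Division steps: 3 divides 58800 exactly 1 time(s).
Exponent of 3 = 1

1


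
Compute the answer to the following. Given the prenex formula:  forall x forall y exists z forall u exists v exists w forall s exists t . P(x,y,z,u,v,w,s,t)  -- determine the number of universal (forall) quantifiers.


Quantifier prefix: forall x forall y exists z forall u exists v exists w forall s exists t
Mark each quantifier type:
  U U E U E E U E
Universal count = 4, Existential count = 4
Asked for universal (forall) quantifiers: 4

4


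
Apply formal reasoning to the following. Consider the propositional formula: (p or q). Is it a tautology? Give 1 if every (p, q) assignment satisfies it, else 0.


Check all 4 assignments:
p=0, q=0: 0
p=0, q=1: 1
p=1, q=0: 1
p=1, q=1: 1
Satisfying count = 3/4.
Tautology iff count = 4: no.

0


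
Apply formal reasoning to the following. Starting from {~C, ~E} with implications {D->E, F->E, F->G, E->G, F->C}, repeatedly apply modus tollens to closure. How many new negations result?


Initial negated facts: {~C, ~E}
Apply modus tollens to closure:
  ~E and D->E  =>  ~D
  ~E and F->E  =>  ~F
Final negated: {~C, ~D, ~E, ~F}
New negations: {~D, ~F}
Count = 2

2


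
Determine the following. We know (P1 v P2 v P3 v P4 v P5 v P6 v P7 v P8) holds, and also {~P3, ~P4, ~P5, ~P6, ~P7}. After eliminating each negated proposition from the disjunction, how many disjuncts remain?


Original disjuncts (8): P1, P2, P3, P4, P5, P6, P7, P8
Negated (eliminate): ~P3, ~P4, ~P5, ~P6, ~P7
Remaining disjuncts: P1, P2, P8
Count = 8 - 5 = 3

3


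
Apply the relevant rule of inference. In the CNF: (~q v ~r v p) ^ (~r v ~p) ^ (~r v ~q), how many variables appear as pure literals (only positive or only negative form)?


Check each variable for pure literal status:
p: mixed (not pure)
q: pure negative
r: pure negative
Pure literal count = 2

2


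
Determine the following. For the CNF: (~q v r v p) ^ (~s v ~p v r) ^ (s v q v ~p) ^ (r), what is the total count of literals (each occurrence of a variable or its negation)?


Counting literals in each clause:
Clause 1: 3 literal(s)
Clause 2: 3 literal(s)
Clause 3: 3 literal(s)
Clause 4: 1 literal(s)
Total = 10

10


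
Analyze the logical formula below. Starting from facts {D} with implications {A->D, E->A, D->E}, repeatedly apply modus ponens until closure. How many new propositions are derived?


Initial facts: {D}
Apply modus ponens to closure:
  D and D->E  =>  E
  E and E->A  =>  A
Final known: {A, D, E}
New propositions: {A, E}
Count = 2

2


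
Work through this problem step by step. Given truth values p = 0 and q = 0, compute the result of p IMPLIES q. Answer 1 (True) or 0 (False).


p = 0, q = 0
Operation: p IMPLIES q
Evaluate: 0 IMPLIES 0 = 1

1


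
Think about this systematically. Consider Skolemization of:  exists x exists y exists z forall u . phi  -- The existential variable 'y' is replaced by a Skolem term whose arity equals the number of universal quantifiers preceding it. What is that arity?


Quantifier prefix: exists x exists y exists z forall u
'y' is existentially quantified at position 2.
No universal quantifiers precede it.
Skolem function arity = 0 (a Skolem constant)

0


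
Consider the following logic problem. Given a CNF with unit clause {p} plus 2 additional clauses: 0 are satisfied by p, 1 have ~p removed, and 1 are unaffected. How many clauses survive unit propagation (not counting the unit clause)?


Satisfied (removed): 0
Shortened (remain): 1
Unchanged (remain): 1
Remaining = 1 + 1 = 2

2


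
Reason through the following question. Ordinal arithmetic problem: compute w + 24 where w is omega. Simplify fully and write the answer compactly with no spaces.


Compute w + 24.
Ordinal + is associative but NOT commutative; for finite n>0, n + w = w but w + n stays w+n.
w + 24 is already in normal form (a successor ordinal beyond w).
Result = w+24

w+24


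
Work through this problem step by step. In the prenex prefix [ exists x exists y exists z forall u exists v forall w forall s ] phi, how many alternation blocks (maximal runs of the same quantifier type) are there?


Quantifier-type sequence: E E E A E A A  (A=forall, E=exists)
Group into maximal same-type runs:
  Ex3 | Ax1 | Ex1 | Ax2
Number of blocks = 4

4


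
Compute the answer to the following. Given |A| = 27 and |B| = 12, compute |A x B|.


The Cartesian product A x B contains all ordered pairs (a, b).
|A x B| = |A| * |B| = 27 * 12 = 324

324


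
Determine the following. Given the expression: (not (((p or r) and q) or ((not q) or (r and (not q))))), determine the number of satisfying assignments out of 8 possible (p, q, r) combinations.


Check all 8 assignments:
p=0, q=0, r=0: 0
p=0, q=0, r=1: 0
p=0, q=1, r=0: 1
p=0, q=1, r=1: 0
p=1, q=0, r=0: 0
p=1, q=0, r=1: 0
p=1, q=1, r=0: 0
p=1, q=1, r=1: 0
Count of True = 1

1


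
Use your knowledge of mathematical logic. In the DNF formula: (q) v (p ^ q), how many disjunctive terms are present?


A DNF formula is a disjunction of terms (conjunctions).
Terms are separated by v.
Counting the disjuncts: 2 terms.

2


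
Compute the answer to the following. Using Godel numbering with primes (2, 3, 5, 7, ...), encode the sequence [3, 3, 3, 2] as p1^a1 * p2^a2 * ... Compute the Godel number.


Encode each element as an exponent of the corresponding prime:
  2^3 = 8
  3^3 = 27
  5^3 = 125
  7^2 = 49
Product = 8 * 27 * 125 * 49 = 1323000

1323000


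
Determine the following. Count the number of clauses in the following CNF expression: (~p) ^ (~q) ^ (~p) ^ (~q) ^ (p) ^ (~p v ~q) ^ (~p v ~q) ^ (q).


A CNF formula is a conjunction of clauses.
Clauses are separated by ^.
Counting the conjuncts: 8 clauses.

8


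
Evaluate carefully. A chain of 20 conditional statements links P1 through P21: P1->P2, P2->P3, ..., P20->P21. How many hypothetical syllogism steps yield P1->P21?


With 20 implications in a chain connecting 21 propositions:
P1->P2, P2->P3, ..., P20->P21
Steps needed = (number of implications) - 1 = 20 - 1 = 19

19


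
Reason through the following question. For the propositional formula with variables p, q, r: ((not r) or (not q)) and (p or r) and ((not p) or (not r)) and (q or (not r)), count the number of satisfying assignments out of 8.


Evaluate all 8 assignments for p, q, r:
p=0, q=0, r=0: 0
p=0, q=0, r=1: 0
p=0, q=1, r=0: 0
p=0, q=1, r=1: 0
p=1, q=0, r=0: 1
p=1, q=0, r=1: 0
p=1, q=1, r=0: 1
p=1, q=1, r=1: 0
Satisfying count = 2

2


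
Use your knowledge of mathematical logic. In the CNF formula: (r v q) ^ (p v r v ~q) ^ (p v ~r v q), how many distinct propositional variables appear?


Identify each variable that appears in the formula.
Variables found: p, q, r
Count = 3

3


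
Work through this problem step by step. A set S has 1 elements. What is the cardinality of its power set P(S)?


The power set of a set with n elements has 2^n elements.
|P(S)| = 2^1 = 2

2


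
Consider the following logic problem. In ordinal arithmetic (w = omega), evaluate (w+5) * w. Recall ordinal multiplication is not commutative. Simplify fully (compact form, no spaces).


Compute (w+5) * w.
Ordinal * is associative and left-distributive over +, but NOT commutative; for finite n>1, n*w = w but w*n stays w*n.
(w+5) * w = sup{(w+5)*k : k<w} = sup{w*k+5} = w^2 (the +5 tail is absorbed in the limit).
Result = w^2

w^2


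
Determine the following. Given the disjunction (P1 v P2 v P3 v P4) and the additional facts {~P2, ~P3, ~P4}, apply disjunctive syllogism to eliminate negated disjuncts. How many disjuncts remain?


Original disjuncts (4): P1, P2, P3, P4
Negated (eliminate): ~P2, ~P3, ~P4
Remaining disjuncts: P1
Count = 4 - 3 = 1

1


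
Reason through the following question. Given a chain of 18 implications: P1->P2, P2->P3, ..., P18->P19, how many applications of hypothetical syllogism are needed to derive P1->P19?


With 18 implications in a chain connecting 19 propositions:
P1->P2, P2->P3, ..., P18->P19
Steps needed = (number of implications) - 1 = 18 - 1 = 17

17


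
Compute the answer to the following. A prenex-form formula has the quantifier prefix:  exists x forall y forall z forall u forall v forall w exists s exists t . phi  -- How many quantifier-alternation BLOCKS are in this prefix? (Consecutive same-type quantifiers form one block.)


Quantifier-type sequence: E A A A A A E E  (A=forall, E=exists)
Group into maximal same-type runs:
  Ex1 | Ax5 | Ex2
Number of blocks = 3

3


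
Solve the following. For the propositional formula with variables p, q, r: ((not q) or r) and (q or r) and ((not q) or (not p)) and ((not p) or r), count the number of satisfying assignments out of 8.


Evaluate all 8 assignments for p, q, r:
p=0, q=0, r=0: 0
p=0, q=0, r=1: 1
p=0, q=1, r=0: 0
p=0, q=1, r=1: 1
p=1, q=0, r=0: 0
p=1, q=0, r=1: 1
p=1, q=1, r=0: 0
p=1, q=1, r=1: 0
Satisfying count = 3

3


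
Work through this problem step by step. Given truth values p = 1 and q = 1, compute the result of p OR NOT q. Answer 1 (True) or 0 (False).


p = 1, q = 1
Operation: p OR NOT q
Evaluate: 1 OR NOT 1 = 1

1


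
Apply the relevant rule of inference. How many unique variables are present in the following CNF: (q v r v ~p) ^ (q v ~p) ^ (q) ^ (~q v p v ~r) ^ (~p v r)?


Identify each variable that appears in the formula.
Variables found: p, q, r
Count = 3

3


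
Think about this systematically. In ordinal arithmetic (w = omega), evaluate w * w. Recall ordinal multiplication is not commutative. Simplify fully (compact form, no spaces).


Compute w * w.
Ordinal * is associative and left-distributive over +, but NOT commutative; for finite n>1, n*w = w but w*n stays w*n.
w * w = w^2 by definition.
Result = w^2

w^2


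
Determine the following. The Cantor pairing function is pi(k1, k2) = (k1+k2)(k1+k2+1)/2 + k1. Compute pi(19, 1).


k1 + k2 = 20
(k1+k2)(k1+k2+1)/2 = 20 * 21 / 2 = 210
pi = 210 + 19 = 229

229


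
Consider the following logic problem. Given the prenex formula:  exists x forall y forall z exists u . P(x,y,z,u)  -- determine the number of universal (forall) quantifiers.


Quantifier prefix: exists x forall y forall z exists u
Mark each quantifier type:
  E U U E
Universal count = 2, Existential count = 2
Asked for universal (forall) quantifiers: 2

2


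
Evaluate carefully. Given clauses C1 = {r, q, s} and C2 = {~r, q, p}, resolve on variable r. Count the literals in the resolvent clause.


Remove r from C1 and ~r from C2.
C1 remainder: {q, s}
C2 remainder: {q, p}
Union (resolvent): {p, q, s}
Resolvent has 3 literal(s).

3


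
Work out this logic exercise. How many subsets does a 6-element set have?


The power set of a set with n elements has 2^n elements.
|P(S)| = 2^6 = 64

64


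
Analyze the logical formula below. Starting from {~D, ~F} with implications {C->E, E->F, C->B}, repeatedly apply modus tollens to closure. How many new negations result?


Initial negated facts: {~D, ~F}
Apply modus tollens to closure:
  ~F and E->F  =>  ~E
  ~E and C->E  =>  ~C
Final negated: {~C, ~D, ~E, ~F}
New negations: {~C, ~E}
Count = 2

2


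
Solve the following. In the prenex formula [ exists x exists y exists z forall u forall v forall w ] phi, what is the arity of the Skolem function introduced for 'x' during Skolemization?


Quantifier prefix: exists x exists y exists z forall u forall v forall w
'x' is existentially quantified at position 1.
No universal quantifiers precede it.
Skolem function arity = 0 (a Skolem constant)

0


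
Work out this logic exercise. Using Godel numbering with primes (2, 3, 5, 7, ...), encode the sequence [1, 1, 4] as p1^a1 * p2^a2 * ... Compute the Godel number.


Encode each element as an exponent of the corresponding prime:
  2^1 = 2
  3^1 = 3
  5^4 = 625
Product = 2 * 3 * 625 = 3750

3750


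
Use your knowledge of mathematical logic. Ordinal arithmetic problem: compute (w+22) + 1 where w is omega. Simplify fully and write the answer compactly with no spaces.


Compute (w+22) + 1.
Ordinal + is associative but NOT commutative; for finite n>0, n + w = w but w + n stays w+n.
By associativity: (w+22) + 1 = w + (22+1) = w+23.
Result = w+23

w+23


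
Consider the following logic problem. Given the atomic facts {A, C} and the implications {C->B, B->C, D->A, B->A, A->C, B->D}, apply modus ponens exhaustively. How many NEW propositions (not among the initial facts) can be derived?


Initial facts: {A, C}
Apply modus ponens to closure:
  C and C->B  =>  B
  B and B->D  =>  D
Final known: {A, B, C, D}
New propositions: {B, D}
Count = 2

2


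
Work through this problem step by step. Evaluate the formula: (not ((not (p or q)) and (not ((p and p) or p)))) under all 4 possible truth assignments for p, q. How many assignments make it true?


Check all 4 assignments:
p=0, q=0: 0
p=0, q=1: 1
p=1, q=0: 1
p=1, q=1: 1
Count of True = 3

3


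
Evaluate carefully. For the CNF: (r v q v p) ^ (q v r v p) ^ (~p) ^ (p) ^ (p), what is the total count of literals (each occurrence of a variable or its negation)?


Counting literals in each clause:
Clause 1: 3 literal(s)
Clause 2: 3 literal(s)
Clause 3: 1 literal(s)
Clause 4: 1 literal(s)
Clause 5: 1 literal(s)
Total = 9

9


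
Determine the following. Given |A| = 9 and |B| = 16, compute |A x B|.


The Cartesian product A x B contains all ordered pairs (a, b).
|A x B| = |A| * |B| = 9 * 16 = 144

144


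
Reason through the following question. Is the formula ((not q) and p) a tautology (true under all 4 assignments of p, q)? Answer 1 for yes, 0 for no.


Check all 4 assignments:
p=0, q=0: 0
p=0, q=1: 0
p=1, q=0: 1
p=1, q=1: 0
Satisfying count = 1/4.
Tautology iff count = 4: no.

0


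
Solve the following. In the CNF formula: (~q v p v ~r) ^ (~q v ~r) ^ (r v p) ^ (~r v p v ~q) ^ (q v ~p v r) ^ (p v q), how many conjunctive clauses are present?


A CNF formula is a conjunction of clauses.
Clauses are separated by ^.
Counting the conjuncts: 6 clauses.

6


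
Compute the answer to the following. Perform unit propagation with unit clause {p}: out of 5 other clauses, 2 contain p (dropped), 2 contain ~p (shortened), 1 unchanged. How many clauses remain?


Satisfied (removed): 2
Shortened (remain): 2
Unchanged (remain): 1
Remaining = 2 + 1 = 3

3


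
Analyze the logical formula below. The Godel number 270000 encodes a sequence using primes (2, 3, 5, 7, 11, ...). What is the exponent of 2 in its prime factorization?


Factorize 270000 by dividing by 2 repeatedly.
Division steps: 2 divides 270000 exactly 4 time(s).
Exponent of 2 = 4

4


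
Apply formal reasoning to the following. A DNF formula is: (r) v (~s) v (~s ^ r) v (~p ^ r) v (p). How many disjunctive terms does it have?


A DNF formula is a disjunction of terms (conjunctions).
Terms are separated by v.
Counting the disjuncts: 5 terms.

5


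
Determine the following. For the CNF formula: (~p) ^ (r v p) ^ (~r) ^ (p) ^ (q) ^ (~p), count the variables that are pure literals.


Check each variable for pure literal status:
p: mixed (not pure)
q: pure positive
r: mixed (not pure)
Pure literal count = 1

1


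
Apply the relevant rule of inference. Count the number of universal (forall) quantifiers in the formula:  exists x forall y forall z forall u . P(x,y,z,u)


Quantifier prefix: exists x forall y forall z forall u
Mark each quantifier type:
  E U U U
Universal count = 3, Existential count = 1
Asked for universal (forall) quantifiers: 3

3


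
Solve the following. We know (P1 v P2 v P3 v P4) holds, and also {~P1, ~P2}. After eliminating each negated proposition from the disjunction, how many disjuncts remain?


Original disjuncts (4): P1, P2, P3, P4
Negated (eliminate): ~P1, ~P2
Remaining disjuncts: P3, P4
Count = 4 - 2 = 2

2


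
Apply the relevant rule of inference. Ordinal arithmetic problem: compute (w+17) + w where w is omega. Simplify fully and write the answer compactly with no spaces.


Compute (w+17) + w.
Ordinal + is associative but NOT commutative; for finite n>0, n + w = w but w + n stays w+n.
(w+17) + w = w + (17+w) = w + w = w*2 (the finite tail 17 is absorbed by the right w).
Result = w*2

w*2


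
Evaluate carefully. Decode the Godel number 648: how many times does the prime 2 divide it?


Factorize 648 by dividing by 2 repeatedly.
Division steps: 2 divides 648 exactly 3 time(s).
Exponent of 2 = 3

3


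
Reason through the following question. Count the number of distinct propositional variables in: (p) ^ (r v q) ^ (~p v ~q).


Identify each variable that appears in the formula.
Variables found: p, q, r
Count = 3

3


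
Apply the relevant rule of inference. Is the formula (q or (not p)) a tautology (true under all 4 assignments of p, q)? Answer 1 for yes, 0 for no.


Check all 4 assignments:
p=0, q=0: 1
p=0, q=1: 1
p=1, q=0: 0
p=1, q=1: 1
Satisfying count = 3/4.
Tautology iff count = 4: no.

0


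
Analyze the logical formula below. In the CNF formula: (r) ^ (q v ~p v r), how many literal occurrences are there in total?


Counting literals in each clause:
Clause 1: 1 literal(s)
Clause 2: 3 literal(s)
Total = 4

4


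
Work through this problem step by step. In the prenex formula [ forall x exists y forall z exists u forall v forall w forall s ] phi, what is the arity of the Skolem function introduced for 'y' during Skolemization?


Quantifier prefix: forall x exists y forall z exists u forall v forall w forall s
'y' is existentially quantified at position 2.
Universal variables preceding it: x
Skolem function arity = 1

1


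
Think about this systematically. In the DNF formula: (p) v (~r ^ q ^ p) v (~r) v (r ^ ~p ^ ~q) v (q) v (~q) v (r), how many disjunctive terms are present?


A DNF formula is a disjunction of terms (conjunctions).
Terms are separated by v.
Counting the disjuncts: 7 terms.

7


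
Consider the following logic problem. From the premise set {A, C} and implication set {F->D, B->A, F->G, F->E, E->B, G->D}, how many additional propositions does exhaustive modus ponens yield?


Initial facts: {A, C}
Apply modus ponens to closure:
  (no implication fires)
Final known: {A, C}
New propositions: {(none)}
Count = 0

0


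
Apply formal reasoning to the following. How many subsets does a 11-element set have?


The power set of a set with n elements has 2^n elements.
|P(S)| = 2^11 = 2048

2048


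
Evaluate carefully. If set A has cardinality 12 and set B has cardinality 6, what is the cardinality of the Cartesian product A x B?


The Cartesian product A x B contains all ordered pairs (a, b).
|A x B| = |A| * |B| = 12 * 6 = 72

72


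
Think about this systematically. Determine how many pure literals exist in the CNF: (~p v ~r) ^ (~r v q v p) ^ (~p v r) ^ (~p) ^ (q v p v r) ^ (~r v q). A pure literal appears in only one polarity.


Check each variable for pure literal status:
p: mixed (not pure)
q: pure positive
r: mixed (not pure)
Pure literal count = 1

1


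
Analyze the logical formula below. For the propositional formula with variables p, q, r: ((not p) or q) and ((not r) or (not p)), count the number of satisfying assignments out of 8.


Evaluate all 8 assignments for p, q, r:
p=0, q=0, r=0: 1
p=0, q=0, r=1: 1
p=0, q=1, r=0: 1
p=0, q=1, r=1: 1
p=1, q=0, r=0: 0
p=1, q=0, r=1: 0
p=1, q=1, r=0: 1
p=1, q=1, r=1: 0
Satisfying count = 5

5


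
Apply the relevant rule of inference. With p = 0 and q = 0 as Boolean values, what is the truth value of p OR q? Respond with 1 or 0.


p = 0, q = 0
Operation: p OR q
Evaluate: 0 OR 0 = 0

0


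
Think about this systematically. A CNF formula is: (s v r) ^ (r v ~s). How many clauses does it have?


A CNF formula is a conjunction of clauses.
Clauses are separated by ^.
Counting the conjuncts: 2 clauses.

2


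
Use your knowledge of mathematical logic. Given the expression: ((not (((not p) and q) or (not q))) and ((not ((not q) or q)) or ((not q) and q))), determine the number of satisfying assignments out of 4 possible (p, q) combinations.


Check all 4 assignments:
p=0, q=0: 0
p=0, q=1: 0
p=1, q=0: 0
p=1, q=1: 0
Count of True = 0

0


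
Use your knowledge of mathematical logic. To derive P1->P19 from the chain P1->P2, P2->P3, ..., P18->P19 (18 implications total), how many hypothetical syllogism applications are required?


With 18 implications in a chain connecting 19 propositions:
P1->P2, P2->P3, ..., P18->P19
Steps needed = (number of implications) - 1 = 18 - 1 = 17

17


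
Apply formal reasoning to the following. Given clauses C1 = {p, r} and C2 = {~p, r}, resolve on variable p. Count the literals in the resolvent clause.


Remove p from C1 and ~p from C2.
C1 remainder: {r}
C2 remainder: {r}
Union (resolvent): {r}
Resolvent has 1 literal(s).

1


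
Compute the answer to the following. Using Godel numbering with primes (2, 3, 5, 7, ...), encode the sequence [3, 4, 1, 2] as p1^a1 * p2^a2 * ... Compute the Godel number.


Encode each element as an exponent of the corresponding prime:
  2^3 = 8
  3^4 = 81
  5^1 = 5
  7^2 = 49
Product = 8 * 81 * 5 * 49 = 158760

158760


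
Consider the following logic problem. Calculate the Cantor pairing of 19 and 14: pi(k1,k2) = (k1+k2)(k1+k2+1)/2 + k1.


k1 + k2 = 33
(k1+k2)(k1+k2+1)/2 = 33 * 34 / 2 = 561
pi = 561 + 19 = 580

580


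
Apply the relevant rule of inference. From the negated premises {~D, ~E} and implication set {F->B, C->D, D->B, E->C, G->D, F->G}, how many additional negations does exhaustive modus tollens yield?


Initial negated facts: {~D, ~E}
Apply modus tollens to closure:
  ~D and C->D  =>  ~C
  ~D and G->D  =>  ~G
  ~G and F->G  =>  ~F
Final negated: {~C, ~D, ~E, ~F, ~G}
New negations: {~C, ~F, ~G}
Count = 3

3


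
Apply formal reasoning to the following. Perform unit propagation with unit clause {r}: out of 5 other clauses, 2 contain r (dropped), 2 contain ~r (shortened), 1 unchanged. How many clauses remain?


Satisfied (removed): 2
Shortened (remain): 2
Unchanged (remain): 1
Remaining = 2 + 1 = 3

3


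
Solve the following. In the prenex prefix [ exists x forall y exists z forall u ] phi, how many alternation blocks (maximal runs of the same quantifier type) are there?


Quantifier-type sequence: E A E A  (A=forall, E=exists)
Group into maximal same-type runs:
  Ex1 | Ax1 | Ex1 | Ax1
Number of blocks = 4

4


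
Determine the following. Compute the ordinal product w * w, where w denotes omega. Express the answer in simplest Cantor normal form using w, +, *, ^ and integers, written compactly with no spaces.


Compute w * w.
Ordinal * is associative and left-distributive over +, but NOT commutative; for finite n>1, n*w = w but w*n stays w*n.
w * w = w^2 by definition.
Result = w^2

w^2


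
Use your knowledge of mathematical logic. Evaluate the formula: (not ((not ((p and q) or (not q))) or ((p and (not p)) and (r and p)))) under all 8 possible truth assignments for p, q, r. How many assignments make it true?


Check all 8 assignments:
p=0, q=0, r=0: 1
p=0, q=0, r=1: 1
p=0, q=1, r=0: 0
p=0, q=1, r=1: 0
p=1, q=0, r=0: 1
p=1, q=0, r=1: 1
p=1, q=1, r=0: 1
p=1, q=1, r=1: 1
Count of True = 6

6


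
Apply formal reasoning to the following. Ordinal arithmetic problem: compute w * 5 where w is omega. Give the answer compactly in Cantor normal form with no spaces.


Compute w * 5.
Ordinal * is associative and left-distributive over +, but NOT commutative; for finite n>1, n*w = w but w*n stays w*n.
w * 5 means 5 copies of w concatenated: w*5.
Result = w*5

w*5


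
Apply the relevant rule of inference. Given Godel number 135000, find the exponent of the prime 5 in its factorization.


Factorize 135000 by dividing by 5 repeatedly.
Division steps: 5 divides 135000 exactly 4 time(s).
Exponent of 5 = 4

4


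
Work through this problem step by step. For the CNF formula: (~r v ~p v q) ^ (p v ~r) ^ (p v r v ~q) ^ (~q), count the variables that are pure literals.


Check each variable for pure literal status:
p: mixed (not pure)
q: mixed (not pure)
r: mixed (not pure)
Pure literal count = 0

0


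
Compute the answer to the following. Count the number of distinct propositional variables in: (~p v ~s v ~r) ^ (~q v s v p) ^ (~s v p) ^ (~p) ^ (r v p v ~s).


Identify each variable that appears in the formula.
Variables found: p, q, r, s
Count = 4

4


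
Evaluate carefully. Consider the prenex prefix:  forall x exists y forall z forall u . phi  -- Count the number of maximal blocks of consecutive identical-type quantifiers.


Quantifier-type sequence: A E A A  (A=forall, E=exists)
Group into maximal same-type runs:
  Ax1 | Ex1 | Ax2
Number of blocks = 3

3


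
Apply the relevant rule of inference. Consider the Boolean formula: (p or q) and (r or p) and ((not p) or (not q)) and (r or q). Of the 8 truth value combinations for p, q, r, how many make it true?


Evaluate all 8 assignments for p, q, r:
p=0, q=0, r=0: 0
p=0, q=0, r=1: 0
p=0, q=1, r=0: 0
p=0, q=1, r=1: 1
p=1, q=0, r=0: 0
p=1, q=0, r=1: 1
p=1, q=1, r=0: 0
p=1, q=1, r=1: 0
Satisfying count = 2

2
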